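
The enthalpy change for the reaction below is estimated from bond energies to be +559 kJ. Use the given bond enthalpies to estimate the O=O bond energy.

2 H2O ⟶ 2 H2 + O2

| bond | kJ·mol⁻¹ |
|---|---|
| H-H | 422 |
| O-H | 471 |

D(O=O) ≈ 481 kJ/mol

Let D be the O=O bond energy.
Σ(broken) = 4×471 = 1884
Σ(formed) = 2×422 + 1×D = 844 + D
ΔH = Σ(broken) − Σ(formed) = (1884) − (844 + D) = +1040 − D
Setting this equal to +559 kJ gives D = 481 kJ/mol.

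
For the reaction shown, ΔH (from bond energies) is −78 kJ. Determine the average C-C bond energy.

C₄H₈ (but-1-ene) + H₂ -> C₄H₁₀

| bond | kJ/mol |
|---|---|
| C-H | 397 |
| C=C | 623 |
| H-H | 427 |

Let D be the C-C bond energy.
Σ(broken) = 2×D + 8×397 + 1×623 + 1×427 = 4226 + 2D
Σ(formed) = 3×D + 10×397 = 3970 + 3D
ΔH = Σ(broken) − Σ(formed) = (4226 + 2D) − (3970 + 3D) = +256 − D
Setting this equal to −78 kJ gives D = 334 kJ/mol.

D(C-C) ≈ 334 kJ/mol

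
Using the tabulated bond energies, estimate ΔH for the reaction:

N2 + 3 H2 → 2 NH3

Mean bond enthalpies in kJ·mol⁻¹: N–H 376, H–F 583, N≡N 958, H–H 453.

ΔH ≈ +61 kJ

Bonds broken (reactants):
  H–H: 3 × 453 = 1359
  N≡N: 1 × 958 = 958
  Σ(broken) = 2317 kJ
Bonds formed (products):
  N–H: 6 × 376 = 2256
  Σ(formed) = 2256 kJ
ΔH = Σ(broken) − Σ(formed) = 2317 − 2256 = +61 kJ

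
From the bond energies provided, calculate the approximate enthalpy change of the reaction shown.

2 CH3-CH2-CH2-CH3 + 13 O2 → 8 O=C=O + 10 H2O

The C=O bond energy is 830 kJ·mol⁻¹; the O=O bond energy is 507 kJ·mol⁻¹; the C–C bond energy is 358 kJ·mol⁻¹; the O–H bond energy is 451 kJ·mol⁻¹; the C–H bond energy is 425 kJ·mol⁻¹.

Bonds broken (reactants):
  C–C: 6 × 358 = 2148
  C–H: 20 × 425 = 8500
  O=O: 13 × 507 = 6591
  Σ(broken) = 17239 kJ
Bonds formed (products):
  C=O: 16 × 830 = 13280
  O–H: 20 × 451 = 9020
  Σ(formed) = 22300 kJ
ΔH = Σ(broken) − Σ(formed) = 17239 − 22300 = −5061 kJ

ΔH ≈ −5061 kJ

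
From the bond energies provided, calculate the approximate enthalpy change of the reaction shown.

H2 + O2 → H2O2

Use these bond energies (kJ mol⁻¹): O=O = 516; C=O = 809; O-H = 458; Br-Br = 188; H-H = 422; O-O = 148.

ΔH ≈ −126 kJ

Bonds broken (reactants):
  H-H: 1 × 422 = 422
  O=O: 1 × 516 = 516
  Σ(broken) = 938 kJ
Bonds formed (products):
  O-H: 2 × 458 = 916
  O-O: 1 × 148 = 148
  Σ(formed) = 1064 kJ
ΔH = Σ(broken) − Σ(formed) = 938 − 1064 = −126 kJ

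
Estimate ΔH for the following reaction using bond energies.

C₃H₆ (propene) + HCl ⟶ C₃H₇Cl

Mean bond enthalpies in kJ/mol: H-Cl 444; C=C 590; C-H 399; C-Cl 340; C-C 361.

Bonds broken (reactants):
  C-C: 1 × 361 = 361
  C-H: 6 × 399 = 2394
  C=C: 1 × 590 = 590
  H-Cl: 1 × 444 = 444
  Σ(broken) = 3789 kJ
Bonds formed (products):
  C-C: 2 × 361 = 722
  C-Cl: 1 × 340 = 340
  C-H: 7 × 399 = 2793
  Σ(formed) = 3855 kJ
ΔH = Σ(broken) − Σ(formed) = 3789 − 3855 = −66 kJ

ΔH ≈ −66 kJ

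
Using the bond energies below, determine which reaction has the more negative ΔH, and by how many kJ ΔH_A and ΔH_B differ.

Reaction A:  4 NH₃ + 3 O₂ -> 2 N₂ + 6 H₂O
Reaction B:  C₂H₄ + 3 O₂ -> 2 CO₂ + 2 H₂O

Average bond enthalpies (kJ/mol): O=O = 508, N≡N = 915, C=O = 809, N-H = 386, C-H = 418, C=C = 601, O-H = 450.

Reaction A:
  Bonds broken (reactants):
    N-H: 12 × 386 = 4632
    O=O: 3 × 508 = 1524
    Σ(broken) = 6156 kJ
  Bonds formed (products):
    N≡N: 2 × 915 = 1830
    O-H: 12 × 450 = 5400
    Σ(formed) = 7230 kJ
  ΔH_A = 6156 − 7230 = −1074 kJ
Reaction B:
  Bonds broken (reactants):
    C-H: 4 × 418 = 1672
    C=C: 1 × 601 = 601
    O=O: 3 × 508 = 1524
    Σ(broken) = 3797 kJ
  Bonds formed (products):
    C=O: 4 × 809 = 3236
    O-H: 4 × 450 = 1800
    Σ(formed) = 5036 kJ
  ΔH_B = 3797 − 5036 = −1239 kJ
ΔH_A − ΔH_B = +165 kJ, so reaction B has the more negative ΔH; |ΔH_A − ΔH_B| = 165 kJ.

Reaction B, by 165 kJ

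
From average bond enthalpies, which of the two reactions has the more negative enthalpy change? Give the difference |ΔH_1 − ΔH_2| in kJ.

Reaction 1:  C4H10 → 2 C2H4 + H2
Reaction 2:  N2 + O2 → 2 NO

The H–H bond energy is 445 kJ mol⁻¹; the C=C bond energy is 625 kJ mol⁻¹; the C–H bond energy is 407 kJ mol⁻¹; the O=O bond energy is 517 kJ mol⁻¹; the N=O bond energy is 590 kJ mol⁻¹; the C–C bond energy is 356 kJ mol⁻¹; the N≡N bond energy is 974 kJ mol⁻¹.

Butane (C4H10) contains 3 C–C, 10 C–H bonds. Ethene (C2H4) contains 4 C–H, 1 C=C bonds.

Reaction 1:
  Bonds broken (reactants):
    C–C: 3 × 356 = 1068
    C–H: 10 × 407 = 4070
    Σ(broken) = 5138 kJ
  Bonds formed (products):
    C–H: 8 × 407 = 3256
    C=C: 2 × 625 = 1250
    H–H: 1 × 445 = 445
    Σ(formed) = 4951 kJ
  ΔH_1 = 5138 − 4951 = +187 kJ
Reaction 2:
  Bonds broken (reactants):
    N≡N: 1 × 974 = 974
    O=O: 1 × 517 = 517
    Σ(broken) = 1491 kJ
  Bonds formed (products):
    N=O: 2 × 590 = 1180
    Σ(formed) = 1180 kJ
  ΔH_2 = 1491 − 1180 = +311 kJ
ΔH_1 − ΔH_2 = −124 kJ, so reaction 1 has the more negative ΔH; |ΔH_1 − ΔH_2| = 124 kJ.

Reaction 1, by 124 kJ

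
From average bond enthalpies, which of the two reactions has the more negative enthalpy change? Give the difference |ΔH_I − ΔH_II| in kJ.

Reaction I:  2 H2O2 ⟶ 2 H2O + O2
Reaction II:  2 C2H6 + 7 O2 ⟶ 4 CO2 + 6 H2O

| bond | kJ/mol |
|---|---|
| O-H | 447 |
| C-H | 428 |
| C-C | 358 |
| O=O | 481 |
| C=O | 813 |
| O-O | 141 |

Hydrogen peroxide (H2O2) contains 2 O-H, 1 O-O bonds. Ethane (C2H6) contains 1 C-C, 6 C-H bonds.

Reaction II, by 2450 kJ

Reaction I:
  Bonds broken (reactants):
    O-H: 4 × 447 = 1788
    O-O: 2 × 141 = 282
    Σ(broken) = 2070 kJ
  Bonds formed (products):
    O-H: 4 × 447 = 1788
    O=O: 1 × 481 = 481
    Σ(formed) = 2269 kJ
  ΔH_I = 2070 − 2269 = −199 kJ
Reaction II:
  Bonds broken (reactants):
    C-C: 2 × 358 = 716
    C-H: 12 × 428 = 5136
    O=O: 7 × 481 = 3367
    Σ(broken) = 9219 kJ
  Bonds formed (products):
    C=O: 8 × 813 = 6504
    O-H: 12 × 447 = 5364
    Σ(formed) = 11868 kJ
  ΔH_II = 9219 − 11868 = −2649 kJ
ΔH_I − ΔH_II = +2450 kJ, so reaction II has the more negative ΔH; |ΔH_I − ΔH_II| = 2450 kJ.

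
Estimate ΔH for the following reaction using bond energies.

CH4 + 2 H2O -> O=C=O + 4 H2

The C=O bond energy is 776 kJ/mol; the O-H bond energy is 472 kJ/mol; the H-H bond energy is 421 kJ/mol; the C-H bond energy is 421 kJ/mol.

Bonds broken (reactants):
  C-H: 4 × 421 = 1684
  O-H: 4 × 472 = 1888
  Σ(broken) = 3572 kJ
Bonds formed (products):
  C=O: 2 × 776 = 1552
  H-H: 4 × 421 = 1684
  Σ(formed) = 3236 kJ
ΔH = Σ(broken) − Σ(formed) = 3572 − 3236 = +336 kJ

ΔH ≈ +336 kJ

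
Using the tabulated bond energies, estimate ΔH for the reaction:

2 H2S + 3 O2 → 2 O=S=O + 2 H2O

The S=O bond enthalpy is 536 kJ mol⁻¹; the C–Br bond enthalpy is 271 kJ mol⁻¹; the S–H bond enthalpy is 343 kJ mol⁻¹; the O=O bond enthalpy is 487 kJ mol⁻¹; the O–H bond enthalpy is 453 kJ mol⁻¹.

Bonds broken (reactants):
  O=O: 3 × 487 = 1461
  S–H: 4 × 343 = 1372
  Σ(broken) = 2833 kJ
Bonds formed (products):
  O–H: 4 × 453 = 1812
  S=O: 4 × 536 = 2144
  Σ(formed) = 3956 kJ
ΔH = Σ(broken) − Σ(formed) = 2833 − 3956 = −1123 kJ

ΔH ≈ −1123 kJ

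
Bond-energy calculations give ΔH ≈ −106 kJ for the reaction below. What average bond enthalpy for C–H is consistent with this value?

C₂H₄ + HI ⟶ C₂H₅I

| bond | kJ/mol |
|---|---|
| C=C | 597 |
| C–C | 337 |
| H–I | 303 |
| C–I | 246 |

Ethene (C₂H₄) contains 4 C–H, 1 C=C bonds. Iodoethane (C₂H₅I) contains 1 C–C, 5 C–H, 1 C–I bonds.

Let D be the C–H bond energy.
Σ(broken) = 4×D + 1×597 + 1×303 = 900 + 4D
Σ(formed) = 1×337 + 5×D + 1×246 = 583 + 5D
ΔH = Σ(broken) − Σ(formed) = (900 + 4D) − (583 + 5D) = +317 − D
Setting this equal to −106 kJ gives D = 423 kJ/mol.

D(C–H) ≈ 423 kJ/mol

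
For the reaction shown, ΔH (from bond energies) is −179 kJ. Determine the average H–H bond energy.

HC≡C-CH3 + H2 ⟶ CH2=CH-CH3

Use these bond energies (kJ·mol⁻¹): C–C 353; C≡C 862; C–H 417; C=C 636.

Let D be the H–H bond energy.
Σ(broken) = 1×862 + 1×353 + 4×417 + 1×D = 2883 + D
Σ(formed) = 1×353 + 6×417 + 1×636 = 3491
ΔH = Σ(broken) − Σ(formed) = (2883 + D) − (3491) = −608 + D
Setting this equal to −179 kJ gives D = 429 kJ/mol.

D(H–H) ≈ 429 kJ/mol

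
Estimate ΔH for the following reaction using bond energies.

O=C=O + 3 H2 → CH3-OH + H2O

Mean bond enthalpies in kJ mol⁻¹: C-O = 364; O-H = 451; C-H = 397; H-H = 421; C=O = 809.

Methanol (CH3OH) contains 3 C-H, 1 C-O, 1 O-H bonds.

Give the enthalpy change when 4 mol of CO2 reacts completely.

ΔH = −108 kJ

Bonds broken (reactants):
  C=O: 2 × 809 = 1618
  H-H: 3 × 421 = 1263
  Σ(broken) = 2881 kJ
Bonds formed (products):
  C-H: 3 × 397 = 1191
  C-O: 1 × 364 = 364
  O-H: 3 × 451 = 1353
  Σ(formed) = 2908 kJ
ΔH = Σ(broken) − Σ(formed) = 2881 − 2908 = −27 kJ
For 4× the reaction as written: 4 × (−27) = −108 kJ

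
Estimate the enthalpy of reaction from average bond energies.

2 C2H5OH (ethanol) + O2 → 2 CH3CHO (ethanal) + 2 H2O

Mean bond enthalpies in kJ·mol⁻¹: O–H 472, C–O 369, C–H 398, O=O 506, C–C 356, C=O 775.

ΔH ≈ −454 kJ

Bonds broken (reactants):
  C–C: 2 × 356 = 712
  C–H: 10 × 398 = 3980
  C–O: 2 × 369 = 738
  O–H: 2 × 472 = 944
  O=O: 1 × 506 = 506
  Σ(broken) = 6880 kJ
Bonds formed (products):
  C–C: 2 × 356 = 712
  C–H: 8 × 398 = 3184
  C=O: 2 × 775 = 1550
  O–H: 4 × 472 = 1888
  Σ(formed) = 7334 kJ
ΔH = Σ(broken) − Σ(formed) = 6880 − 7334 = −454 kJ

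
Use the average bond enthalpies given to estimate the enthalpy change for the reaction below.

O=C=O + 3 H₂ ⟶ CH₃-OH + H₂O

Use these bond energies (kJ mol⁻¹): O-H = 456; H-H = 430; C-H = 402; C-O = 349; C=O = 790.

Bonds broken (reactants):
  C=O: 2 × 790 = 1580
  H-H: 3 × 430 = 1290
  Σ(broken) = 2870 kJ
Bonds formed (products):
  C-H: 3 × 402 = 1206
  C-O: 1 × 349 = 349
  O-H: 3 × 456 = 1368
  Σ(formed) = 2923 kJ
ΔH = Σ(broken) − Σ(formed) = 2870 − 2923 = −53 kJ

ΔH ≈ −53 kJ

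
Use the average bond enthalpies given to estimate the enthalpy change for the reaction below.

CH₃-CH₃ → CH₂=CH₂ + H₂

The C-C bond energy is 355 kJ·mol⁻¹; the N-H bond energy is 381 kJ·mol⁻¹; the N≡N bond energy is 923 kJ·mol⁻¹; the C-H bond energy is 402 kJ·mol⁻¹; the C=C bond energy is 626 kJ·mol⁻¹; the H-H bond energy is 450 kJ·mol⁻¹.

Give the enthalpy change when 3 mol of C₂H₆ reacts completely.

ΔH = +249 kJ

Bonds broken (reactants):
  C-C: 1 × 355 = 355
  C-H: 6 × 402 = 2412
  Σ(broken) = 2767 kJ
Bonds formed (products):
  C-H: 4 × 402 = 1608
  C=C: 1 × 626 = 626
  H-H: 1 × 450 = 450
  Σ(formed) = 2684 kJ
ΔH = Σ(broken) − Σ(formed) = 2767 − 2684 = +83 kJ
For 3× the reaction as written: 3 × (+83) = +249 kJ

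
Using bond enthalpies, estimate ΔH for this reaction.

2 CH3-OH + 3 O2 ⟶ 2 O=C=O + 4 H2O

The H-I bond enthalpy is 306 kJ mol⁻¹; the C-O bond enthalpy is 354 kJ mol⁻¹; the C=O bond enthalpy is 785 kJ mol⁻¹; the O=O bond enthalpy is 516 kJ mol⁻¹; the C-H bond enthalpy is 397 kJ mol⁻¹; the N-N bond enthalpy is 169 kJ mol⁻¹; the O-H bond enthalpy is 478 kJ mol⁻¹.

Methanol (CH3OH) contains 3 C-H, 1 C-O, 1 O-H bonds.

Bonds broken (reactants):
  C-H: 6 × 397 = 2382
  C-O: 2 × 354 = 708
  O-H: 2 × 478 = 956
  O=O: 3 × 516 = 1548
  Σ(broken) = 5594 kJ
Bonds formed (products):
  C=O: 4 × 785 = 3140
  O-H: 8 × 478 = 3824
  Σ(formed) = 6964 kJ
ΔH = Σ(broken) − Σ(formed) = 5594 − 6964 = −1370 kJ

ΔH ≈ −1370 kJ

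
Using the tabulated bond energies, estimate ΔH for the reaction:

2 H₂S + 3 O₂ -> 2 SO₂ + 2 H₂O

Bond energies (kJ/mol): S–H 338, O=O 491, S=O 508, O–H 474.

ΔH ≈ −1103 kJ

Bonds broken (reactants):
  O=O: 3 × 491 = 1473
  S–H: 4 × 338 = 1352
  Σ(broken) = 2825 kJ
Bonds formed (products):
  O–H: 4 × 474 = 1896
  S=O: 4 × 508 = 2032
  Σ(formed) = 3928 kJ
ΔH = Σ(broken) − Σ(formed) = 2825 − 3928 = −1103 kJ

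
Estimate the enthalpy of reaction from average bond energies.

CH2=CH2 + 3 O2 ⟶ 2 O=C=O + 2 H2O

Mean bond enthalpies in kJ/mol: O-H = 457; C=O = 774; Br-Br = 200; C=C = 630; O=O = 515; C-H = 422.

Bonds broken (reactants):
  C-H: 4 × 422 = 1688
  C=C: 1 × 630 = 630
  O=O: 3 × 515 = 1545
  Σ(broken) = 3863 kJ
Bonds formed (products):
  C=O: 4 × 774 = 3096
  O-H: 4 × 457 = 1828
  Σ(formed) = 4924 kJ
ΔH = Σ(broken) − Σ(formed) = 3863 − 4924 = −1061 kJ

ΔH ≈ −1061 kJ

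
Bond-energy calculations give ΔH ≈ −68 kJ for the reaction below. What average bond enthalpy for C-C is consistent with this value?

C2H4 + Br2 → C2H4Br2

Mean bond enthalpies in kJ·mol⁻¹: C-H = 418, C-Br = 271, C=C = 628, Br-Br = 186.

Let D be the C-C bond energy.
Σ(broken) = 1×186 + 4×418 + 1×628 = 2486
Σ(formed) = 2×271 + 1×D + 4×418 = 2214 + D
ΔH = Σ(broken) − Σ(formed) = (2486) − (2214 + D) = +272 − D
Setting this equal to −68 kJ gives D = 340 kJ/mol.

D(C-C) ≈ 340 kJ/mol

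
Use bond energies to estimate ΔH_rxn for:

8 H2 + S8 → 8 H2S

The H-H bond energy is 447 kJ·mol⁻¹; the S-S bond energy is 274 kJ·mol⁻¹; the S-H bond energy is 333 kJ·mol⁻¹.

Bonds broken (reactants):
  H-H: 8 × 447 = 3576
  S-S: 8 × 274 = 2192
  Σ(broken) = 5768 kJ
Bonds formed (products):
  S-H: 16 × 333 = 5328
  Σ(formed) = 5328 kJ
ΔH = Σ(broken) − Σ(formed) = 5768 − 5328 = +440 kJ

ΔH ≈ +440 kJ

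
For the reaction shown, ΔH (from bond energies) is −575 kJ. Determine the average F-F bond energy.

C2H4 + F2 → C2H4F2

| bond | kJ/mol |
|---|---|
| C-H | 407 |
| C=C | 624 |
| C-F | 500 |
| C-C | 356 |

Let D be the F-F bond energy.
Σ(broken) = 4×407 + 1×624 + 1×D = 2252 + D
Σ(formed) = 1×356 + 2×500 + 4×407 = 2984
ΔH = Σ(broken) − Σ(formed) = (2252 + D) − (2984) = −732 + D
Setting this equal to −575 kJ gives D = 157 kJ/mol.

D(F-F) ≈ 157 kJ/mol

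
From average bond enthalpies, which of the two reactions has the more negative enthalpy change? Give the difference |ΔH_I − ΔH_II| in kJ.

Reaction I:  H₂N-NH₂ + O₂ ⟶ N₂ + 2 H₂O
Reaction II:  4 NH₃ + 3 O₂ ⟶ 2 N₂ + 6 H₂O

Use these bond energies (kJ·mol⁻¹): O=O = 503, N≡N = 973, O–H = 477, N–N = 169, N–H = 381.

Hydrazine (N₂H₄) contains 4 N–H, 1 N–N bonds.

Reaction I:
  Bonds broken (reactants):
    N–H: 4 × 381 = 1524
    N–N: 1 × 169 = 169
    O=O: 1 × 503 = 503
    Σ(broken) = 2196 kJ
  Bonds formed (products):
    N≡N: 1 × 973 = 973
    O–H: 4 × 477 = 1908
    Σ(formed) = 2881 kJ
  ΔH_I = 2196 − 2881 = −685 kJ
Reaction II:
  Bonds broken (reactants):
    N–H: 12 × 381 = 4572
    O=O: 3 × 503 = 1509
    Σ(broken) = 6081 kJ
  Bonds formed (products):
    N≡N: 2 × 973 = 1946
    O–H: 12 × 477 = 5724
    Σ(formed) = 7670 kJ
  ΔH_II = 6081 − 7670 = −1589 kJ
ΔH_I − ΔH_II = +904 kJ, so reaction II has the more negative ΔH; |ΔH_I − ΔH_II| = 904 kJ.

Reaction II, by 904 kJ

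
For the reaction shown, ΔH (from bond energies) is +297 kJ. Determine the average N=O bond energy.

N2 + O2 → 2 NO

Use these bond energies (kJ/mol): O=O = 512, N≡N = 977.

D(N=O) ≈ 596 kJ/mol

Let D be the N=O bond energy.
Σ(broken) = 1×977 + 1×512 = 1489
Σ(formed) = 2×D = 2D
ΔH = Σ(broken) − Σ(formed) = (1489) − (2D) = +1489 − 2D
Setting this equal to +297 kJ gives 2D = 1192, so D = 596 kJ/mol.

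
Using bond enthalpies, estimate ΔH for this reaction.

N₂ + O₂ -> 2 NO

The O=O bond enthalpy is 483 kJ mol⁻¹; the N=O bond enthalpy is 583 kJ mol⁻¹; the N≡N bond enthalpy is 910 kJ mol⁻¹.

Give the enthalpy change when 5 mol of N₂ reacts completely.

Bonds broken (reactants):
  N≡N: 1 × 910 = 910
  O=O: 1 × 483 = 483
  Σ(broken) = 1393 kJ
Bonds formed (products):
  N=O: 2 × 583 = 1166
  Σ(formed) = 1166 kJ
ΔH = Σ(broken) − Σ(formed) = 1393 − 1166 = +227 kJ
For 5× the reaction as written: 5 × (+227) = +1135 kJ

ΔH = +1135 kJ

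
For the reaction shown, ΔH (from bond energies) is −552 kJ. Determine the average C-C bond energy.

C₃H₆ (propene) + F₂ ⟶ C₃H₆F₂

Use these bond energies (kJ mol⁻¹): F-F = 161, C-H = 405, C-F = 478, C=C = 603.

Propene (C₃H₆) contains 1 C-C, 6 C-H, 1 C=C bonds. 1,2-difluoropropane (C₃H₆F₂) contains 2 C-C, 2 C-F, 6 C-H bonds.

Let D be the C-C bond energy.
Σ(broken) = 1×D + 6×405 + 1×603 + 1×161 = 3194 + D
Σ(formed) = 2×D + 2×478 + 6×405 = 3386 + 2D
ΔH = Σ(broken) − Σ(formed) = (3194 + D) − (3386 + 2D) = −192 − D
Setting this equal to −552 kJ gives D = 360 kJ/mol.

D(C-C) ≈ 360 kJ/mol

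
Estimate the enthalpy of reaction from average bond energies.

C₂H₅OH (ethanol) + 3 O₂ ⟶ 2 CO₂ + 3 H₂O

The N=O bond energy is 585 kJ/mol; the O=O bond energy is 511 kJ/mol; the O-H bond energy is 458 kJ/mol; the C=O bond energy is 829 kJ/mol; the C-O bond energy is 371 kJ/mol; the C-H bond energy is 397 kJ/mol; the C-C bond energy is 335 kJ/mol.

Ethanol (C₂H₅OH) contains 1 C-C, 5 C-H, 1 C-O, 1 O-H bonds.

ΔH ≈ −1382 kJ

Bonds broken (reactants):
  C-C: 1 × 335 = 335
  C-H: 5 × 397 = 1985
  C-O: 1 × 371 = 371
  O-H: 1 × 458 = 458
  O=O: 3 × 511 = 1533
  Σ(broken) = 4682 kJ
Bonds formed (products):
  C=O: 4 × 829 = 3316
  O-H: 6 × 458 = 2748
  Σ(formed) = 6064 kJ
ΔH = Σ(broken) − Σ(formed) = 4682 − 6064 = −1382 kJ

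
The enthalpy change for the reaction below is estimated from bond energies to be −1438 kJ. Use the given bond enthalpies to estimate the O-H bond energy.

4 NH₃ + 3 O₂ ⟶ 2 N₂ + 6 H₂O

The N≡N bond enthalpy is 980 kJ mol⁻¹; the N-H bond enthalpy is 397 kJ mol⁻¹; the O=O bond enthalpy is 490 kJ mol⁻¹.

Let D be the O-H bond energy.
Σ(broken) = 12×397 + 3×490 = 6234
Σ(formed) = 2×980 + 12×D = 1960 + 12D
ΔH = Σ(broken) − Σ(formed) = (6234) − (1960 + 12D) = +4274 − 12D
Setting this equal to −1438 kJ gives 12D = 5712, so D = 476 kJ/mol.

D(O-H) ≈ 476 kJ/mol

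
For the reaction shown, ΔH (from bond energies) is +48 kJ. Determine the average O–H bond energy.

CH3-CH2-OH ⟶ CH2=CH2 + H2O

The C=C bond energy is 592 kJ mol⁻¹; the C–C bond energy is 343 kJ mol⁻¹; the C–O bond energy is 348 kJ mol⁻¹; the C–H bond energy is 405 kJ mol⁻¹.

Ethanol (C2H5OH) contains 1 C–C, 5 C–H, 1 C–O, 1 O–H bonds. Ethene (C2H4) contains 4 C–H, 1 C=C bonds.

D(O–H) ≈ 456 kJ/mol

Let D be the O–H bond energy.
Σ(broken) = 1×343 + 5×405 + 1×348 + 1×D = 2716 + D
Σ(formed) = 4×405 + 1×592 + 2×D = 2212 + 2D
ΔH = Σ(broken) − Σ(formed) = (2716 + D) − (2212 + 2D) = +504 − D
Setting this equal to +48 kJ gives D = 456 kJ/mol.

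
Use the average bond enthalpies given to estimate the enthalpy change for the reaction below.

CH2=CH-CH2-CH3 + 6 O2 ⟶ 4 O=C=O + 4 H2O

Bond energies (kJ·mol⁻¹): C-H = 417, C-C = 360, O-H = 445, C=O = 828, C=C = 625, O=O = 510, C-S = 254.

ΔH ≈ −2443 kJ

Bonds broken (reactants):
  C-C: 2 × 360 = 720
  C-H: 8 × 417 = 3336
  C=C: 1 × 625 = 625
  O=O: 6 × 510 = 3060
  Σ(broken) = 7741 kJ
Bonds formed (products):
  C=O: 8 × 828 = 6624
  O-H: 8 × 445 = 3560
  Σ(formed) = 10184 kJ
ΔH = Σ(broken) − Σ(formed) = 7741 − 10184 = −2443 kJ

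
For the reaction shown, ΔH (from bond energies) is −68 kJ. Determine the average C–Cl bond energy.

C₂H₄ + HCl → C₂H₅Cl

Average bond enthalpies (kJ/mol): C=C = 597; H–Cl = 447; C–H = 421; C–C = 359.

D(C–Cl) ≈ 332 kJ/mol

Let D be the C–Cl bond energy.
Σ(broken) = 4×421 + 1×597 + 1×447 = 2728
Σ(formed) = 1×359 + 1×D + 5×421 = 2464 + D
ΔH = Σ(broken) − Σ(formed) = (2728) − (2464 + D) = +264 − D
Setting this equal to −68 kJ gives D = 332 kJ/mol.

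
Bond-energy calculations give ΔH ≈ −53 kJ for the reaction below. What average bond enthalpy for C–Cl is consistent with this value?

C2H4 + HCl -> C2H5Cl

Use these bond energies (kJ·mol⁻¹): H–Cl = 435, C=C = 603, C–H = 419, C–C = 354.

D(C–Cl) ≈ 318 kJ/mol

Let D be the C–Cl bond energy.
Σ(broken) = 4×419 + 1×603 + 1×435 = 2714
Σ(formed) = 1×354 + 1×D + 5×419 = 2449 + D
ΔH = Σ(broken) − Σ(formed) = (2714) − (2449 + D) = +265 − D
Setting this equal to −53 kJ gives D = 318 kJ/mol.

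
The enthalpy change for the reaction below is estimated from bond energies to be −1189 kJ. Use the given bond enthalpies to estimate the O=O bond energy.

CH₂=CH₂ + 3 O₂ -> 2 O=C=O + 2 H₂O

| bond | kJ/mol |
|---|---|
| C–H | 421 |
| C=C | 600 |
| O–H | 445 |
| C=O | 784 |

D(O=O) ≈ 481 kJ/mol

Let D be the O=O bond energy.
Σ(broken) = 4×421 + 1×600 + 3×D = 2284 + 3D
Σ(formed) = 4×784 + 4×445 = 4916
ΔH = Σ(broken) − Σ(formed) = (2284 + 3D) − (4916) = −2632 + 3D
Setting this equal to −1189 kJ gives 3D = 1443, so D = 481 kJ/mol.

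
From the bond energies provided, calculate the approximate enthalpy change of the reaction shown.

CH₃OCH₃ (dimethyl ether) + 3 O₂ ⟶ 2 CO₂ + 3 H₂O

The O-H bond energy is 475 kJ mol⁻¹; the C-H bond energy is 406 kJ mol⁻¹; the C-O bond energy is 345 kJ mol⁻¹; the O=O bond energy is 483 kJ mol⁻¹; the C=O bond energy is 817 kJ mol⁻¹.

ΔH ≈ −1543 kJ

Bonds broken (reactants):
  C-H: 6 × 406 = 2436
  C-O: 2 × 345 = 690
  O=O: 3 × 483 = 1449
  Σ(broken) = 4575 kJ
Bonds formed (products):
  C=O: 4 × 817 = 3268
  O-H: 6 × 475 = 2850
  Σ(formed) = 6118 kJ
ΔH = Σ(broken) − Σ(formed) = 4575 − 6118 = −1543 kJ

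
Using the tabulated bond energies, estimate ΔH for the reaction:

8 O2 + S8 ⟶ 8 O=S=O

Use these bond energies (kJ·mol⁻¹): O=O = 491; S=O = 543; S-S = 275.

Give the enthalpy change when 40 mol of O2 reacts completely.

Bonds broken (reactants):
  O=O: 8 × 491 = 3928
  S-S: 8 × 275 = 2200
  Σ(broken) = 6128 kJ
Bonds formed (products):
  S=O: 16 × 543 = 8688
  Σ(formed) = 8688 kJ
ΔH = Σ(broken) − Σ(formed) = 6128 − 8688 = −2560 kJ
For 5× the reaction as written: 5 × (−2560) = −12800 kJ

ΔH = −12800 kJ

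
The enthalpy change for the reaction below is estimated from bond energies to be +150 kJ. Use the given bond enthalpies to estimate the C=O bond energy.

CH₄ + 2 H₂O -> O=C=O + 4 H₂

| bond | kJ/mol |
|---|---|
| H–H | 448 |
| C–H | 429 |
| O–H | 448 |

D(C=O) ≈ 783 kJ/mol

Let D be the C=O bond energy.
Σ(broken) = 4×429 + 4×448 = 3508
Σ(formed) = 2×D + 4×448 = 1792 + 2D
ΔH = Σ(broken) − Σ(formed) = (3508) − (1792 + 2D) = +1716 − 2D
Setting this equal to +150 kJ gives 2D = 1566, so D = 783 kJ/mol.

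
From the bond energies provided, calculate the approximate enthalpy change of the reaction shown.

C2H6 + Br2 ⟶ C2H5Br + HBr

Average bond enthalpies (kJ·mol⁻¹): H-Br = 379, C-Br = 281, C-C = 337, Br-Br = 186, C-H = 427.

Bonds broken (reactants):
  Br-Br: 1 × 186 = 186
  C-C: 1 × 337 = 337
  C-H: 6 × 427 = 2562
  Σ(broken) = 3085 kJ
Bonds formed (products):
  C-Br: 1 × 281 = 281
  C-C: 1 × 337 = 337
  C-H: 5 × 427 = 2135
  H-Br: 1 × 379 = 379
  Σ(formed) = 3132 kJ
ΔH = Σ(broken) − Σ(formed) = 3085 − 3132 = −47 kJ

ΔH ≈ −47 kJ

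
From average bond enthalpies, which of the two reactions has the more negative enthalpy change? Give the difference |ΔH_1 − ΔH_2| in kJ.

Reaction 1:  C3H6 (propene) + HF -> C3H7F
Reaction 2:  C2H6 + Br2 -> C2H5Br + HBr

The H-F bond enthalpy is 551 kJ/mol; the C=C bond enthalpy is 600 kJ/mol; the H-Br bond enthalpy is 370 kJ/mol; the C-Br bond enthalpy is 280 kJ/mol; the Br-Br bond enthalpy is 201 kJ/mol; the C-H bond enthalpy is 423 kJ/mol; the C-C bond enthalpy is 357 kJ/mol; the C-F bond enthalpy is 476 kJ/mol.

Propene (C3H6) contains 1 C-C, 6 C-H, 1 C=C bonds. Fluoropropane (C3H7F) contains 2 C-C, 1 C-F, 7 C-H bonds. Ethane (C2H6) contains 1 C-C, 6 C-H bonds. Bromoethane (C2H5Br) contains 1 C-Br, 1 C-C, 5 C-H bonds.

Reaction 1:
  Bonds broken (reactants):
    C-C: 1 × 357 = 357
    C-H: 6 × 423 = 2538
    C=C: 1 × 600 = 600
    H-F: 1 × 551 = 551
    Σ(broken) = 4046 kJ
  Bonds formed (products):
    C-C: 2 × 357 = 714
    C-F: 1 × 476 = 476
    C-H: 7 × 423 = 2961
    Σ(formed) = 4151 kJ
  ΔH_1 = 4046 − 4151 = −105 kJ
Reaction 2:
  Bonds broken (reactants):
    Br-Br: 1 × 201 = 201
    C-C: 1 × 357 = 357
    C-H: 6 × 423 = 2538
    Σ(broken) = 3096 kJ
  Bonds formed (products):
    C-Br: 1 × 280 = 280
    C-C: 1 × 357 = 357
    C-H: 5 × 423 = 2115
    H-Br: 1 × 370 = 370
    Σ(formed) = 3122 kJ
  ΔH_2 = 3096 − 3122 = −26 kJ
ΔH_1 − ΔH_2 = −79 kJ, so reaction 1 has the more negative ΔH; |ΔH_1 − ΔH_2| = 79 kJ.

Reaction 1, by 79 kJ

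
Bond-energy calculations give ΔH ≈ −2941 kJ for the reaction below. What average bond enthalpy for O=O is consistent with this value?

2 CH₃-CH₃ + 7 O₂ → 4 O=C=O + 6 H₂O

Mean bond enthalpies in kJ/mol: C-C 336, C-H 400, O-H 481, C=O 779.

Let D be the O=O bond energy.
Σ(broken) = 2×336 + 12×400 + 7×D = 5472 + 7D
Σ(formed) = 8×779 + 12×481 = 12004
ΔH = Σ(broken) − Σ(formed) = (5472 + 7D) − (12004) = −6532 + 7D
Setting this equal to −2941 kJ gives 7D = 3591, so D = 513 kJ/mol.

D(O=O) ≈ 513 kJ/mol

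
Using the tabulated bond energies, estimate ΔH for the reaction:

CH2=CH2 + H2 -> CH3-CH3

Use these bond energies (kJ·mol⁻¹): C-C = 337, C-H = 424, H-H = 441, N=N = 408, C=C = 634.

ΔH ≈ −110 kJ

Bonds broken (reactants):
  C-H: 4 × 424 = 1696
  C=C: 1 × 634 = 634
  H-H: 1 × 441 = 441
  Σ(broken) = 2771 kJ
Bonds formed (products):
  C-C: 1 × 337 = 337
  C-H: 6 × 424 = 2544
  Σ(formed) = 2881 kJ
ΔH = Σ(broken) − Σ(formed) = 2771 − 2881 = −110 kJ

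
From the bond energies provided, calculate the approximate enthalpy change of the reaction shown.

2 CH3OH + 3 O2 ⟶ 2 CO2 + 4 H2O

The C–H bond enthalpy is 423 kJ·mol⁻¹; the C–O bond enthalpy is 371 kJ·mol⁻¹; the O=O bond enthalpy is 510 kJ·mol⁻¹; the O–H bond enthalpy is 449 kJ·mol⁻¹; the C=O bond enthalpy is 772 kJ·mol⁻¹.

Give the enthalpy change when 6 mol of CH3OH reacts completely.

Bonds broken (reactants):
  C–H: 6 × 423 = 2538
  C–O: 2 × 371 = 742
  O–H: 2 × 449 = 898
  O=O: 3 × 510 = 1530
  Σ(broken) = 5708 kJ
Bonds formed (products):
  C=O: 4 × 772 = 3088
  O–H: 8 × 449 = 3592
  Σ(formed) = 6680 kJ
ΔH = Σ(broken) − Σ(formed) = 5708 − 6680 = −972 kJ
For 3× the reaction as written: 3 × (−972) = −2916 kJ

ΔH = −2916 kJ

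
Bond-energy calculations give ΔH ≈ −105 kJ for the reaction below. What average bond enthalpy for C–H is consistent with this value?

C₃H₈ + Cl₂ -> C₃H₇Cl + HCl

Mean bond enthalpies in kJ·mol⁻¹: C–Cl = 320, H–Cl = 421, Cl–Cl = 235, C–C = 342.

D(C–H) ≈ 401 kJ/mol

Let D be the C–H bond energy.
Σ(broken) = 2×342 + 8×D + 1×235 = 919 + 8D
Σ(formed) = 2×342 + 1×320 + 7×D + 1×421 = 1425 + 7D
ΔH = Σ(broken) − Σ(formed) = (919 + 8D) − (1425 + 7D) = −506 + D
Setting this equal to −105 kJ gives D = 401 kJ/mol.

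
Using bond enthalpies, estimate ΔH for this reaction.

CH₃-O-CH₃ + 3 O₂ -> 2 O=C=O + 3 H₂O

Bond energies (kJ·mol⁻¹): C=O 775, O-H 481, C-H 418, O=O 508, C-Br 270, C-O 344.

ΔH ≈ −1266 kJ

Bonds broken (reactants):
  C-H: 6 × 418 = 2508
  C-O: 2 × 344 = 688
  O=O: 3 × 508 = 1524
  Σ(broken) = 4720 kJ
Bonds formed (products):
  C=O: 4 × 775 = 3100
  O-H: 6 × 481 = 2886
  Σ(formed) = 5986 kJ
ΔH = Σ(broken) − Σ(formed) = 4720 − 5986 = −1266 kJ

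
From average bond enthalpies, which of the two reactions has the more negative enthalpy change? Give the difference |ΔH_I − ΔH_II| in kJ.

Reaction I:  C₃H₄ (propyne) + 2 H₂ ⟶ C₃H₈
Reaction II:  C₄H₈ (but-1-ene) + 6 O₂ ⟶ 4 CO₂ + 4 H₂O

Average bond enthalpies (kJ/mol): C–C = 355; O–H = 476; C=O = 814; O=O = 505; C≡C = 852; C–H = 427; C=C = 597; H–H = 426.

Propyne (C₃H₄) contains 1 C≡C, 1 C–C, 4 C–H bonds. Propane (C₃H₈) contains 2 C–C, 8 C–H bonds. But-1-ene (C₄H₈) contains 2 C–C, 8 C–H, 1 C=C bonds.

Reaction II, by 2208 kJ

Reaction I:
  Bonds broken (reactants):
    C≡C: 1 × 852 = 852
    C–C: 1 × 355 = 355
    C–H: 4 × 427 = 1708
    H–H: 2 × 426 = 852
    Σ(broken) = 3767 kJ
  Bonds formed (products):
    C–C: 2 × 355 = 710
    C–H: 8 × 427 = 3416
    Σ(formed) = 4126 kJ
  ΔH_I = 3767 − 4126 = −359 kJ
Reaction II:
  Bonds broken (reactants):
    C–C: 2 × 355 = 710
    C–H: 8 × 427 = 3416
    C=C: 1 × 597 = 597
    O=O: 6 × 505 = 3030
    Σ(broken) = 7753 kJ
  Bonds formed (products):
    C=O: 8 × 814 = 6512
    O–H: 8 × 476 = 3808
    Σ(formed) = 10320 kJ
  ΔH_II = 7753 − 10320 = −2567 kJ
ΔH_I − ΔH_II = +2208 kJ, so reaction II has the more negative ΔH; |ΔH_I − ΔH_II| = 2208 kJ.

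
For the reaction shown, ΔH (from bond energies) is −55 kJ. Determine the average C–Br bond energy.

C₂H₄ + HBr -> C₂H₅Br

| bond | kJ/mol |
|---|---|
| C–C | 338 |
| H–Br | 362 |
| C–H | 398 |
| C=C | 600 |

Let D be the C–Br bond energy.
Σ(broken) = 4×398 + 1×600 + 1×362 = 2554
Σ(formed) = 1×D + 1×338 + 5×398 = 2328 + D
ΔH = Σ(broken) − Σ(formed) = (2554) − (2328 + D) = +226 − D
Setting this equal to −55 kJ gives D = 281 kJ/mol.

D(C–Br) ≈ 281 kJ/mol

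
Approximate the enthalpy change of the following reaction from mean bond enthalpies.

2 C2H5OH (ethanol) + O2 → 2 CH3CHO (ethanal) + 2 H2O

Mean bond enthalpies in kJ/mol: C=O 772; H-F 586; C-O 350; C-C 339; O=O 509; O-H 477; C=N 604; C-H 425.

Bonds broken (reactants):
  C-C: 2 × 339 = 678
  C-H: 10 × 425 = 4250
  C-O: 2 × 350 = 700
  O-H: 2 × 477 = 954
  O=O: 1 × 509 = 509
  Σ(broken) = 7091 kJ
Bonds formed (products):
  C-C: 2 × 339 = 678
  C-H: 8 × 425 = 3400
  C=O: 2 × 772 = 1544
  O-H: 4 × 477 = 1908
  Σ(formed) = 7530 kJ
ΔH = Σ(broken) − Σ(formed) = 7091 − 7530 = −439 kJ

ΔH ≈ −439 kJ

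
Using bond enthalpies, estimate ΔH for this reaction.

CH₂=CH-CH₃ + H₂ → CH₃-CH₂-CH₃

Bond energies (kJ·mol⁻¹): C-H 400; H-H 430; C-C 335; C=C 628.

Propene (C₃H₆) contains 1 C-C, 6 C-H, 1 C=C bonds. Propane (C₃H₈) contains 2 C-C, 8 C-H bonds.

Bonds broken (reactants):
  C-C: 1 × 335 = 335
  C-H: 6 × 400 = 2400
  C=C: 1 × 628 = 628
  H-H: 1 × 430 = 430
  Σ(broken) = 3793 kJ
Bonds formed (products):
  C-C: 2 × 335 = 670
  C-H: 8 × 400 = 3200
  Σ(formed) = 3870 kJ
ΔH = Σ(broken) − Σ(formed) = 3793 − 3870 = −77 kJ

ΔH ≈ −77 kJ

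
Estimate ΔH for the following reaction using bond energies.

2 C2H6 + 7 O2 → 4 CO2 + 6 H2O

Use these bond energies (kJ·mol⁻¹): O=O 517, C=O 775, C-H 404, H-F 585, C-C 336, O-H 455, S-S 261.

Bonds broken (reactants):
  C-C: 2 × 336 = 672
  C-H: 12 × 404 = 4848
  O=O: 7 × 517 = 3619
  Σ(broken) = 9139 kJ
Bonds formed (products):
  C=O: 8 × 775 = 6200
  O-H: 12 × 455 = 5460
  Σ(formed) = 11660 kJ
ΔH = Σ(broken) − Σ(formed) = 9139 − 11660 = −2521 kJ

ΔH ≈ −2521 kJ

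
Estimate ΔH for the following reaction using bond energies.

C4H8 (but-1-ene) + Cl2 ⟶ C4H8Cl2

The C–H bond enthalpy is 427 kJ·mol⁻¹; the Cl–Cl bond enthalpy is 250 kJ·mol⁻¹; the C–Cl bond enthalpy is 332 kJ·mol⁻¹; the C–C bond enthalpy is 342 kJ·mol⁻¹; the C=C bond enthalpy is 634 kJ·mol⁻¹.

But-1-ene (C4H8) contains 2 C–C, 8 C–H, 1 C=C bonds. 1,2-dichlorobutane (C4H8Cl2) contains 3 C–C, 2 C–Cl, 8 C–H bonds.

Bonds broken (reactants):
  C–C: 2 × 342 = 684
  C–H: 8 × 427 = 3416
  C=C: 1 × 634 = 634
  Cl–Cl: 1 × 250 = 250
  Σ(broken) = 4984 kJ
Bonds formed (products):
  C–C: 3 × 342 = 1026
  C–Cl: 2 × 332 = 664
  C–H: 8 × 427 = 3416
  Σ(formed) = 5106 kJ
ΔH = Σ(broken) − Σ(formed) = 4984 − 5106 = −122 kJ

ΔH ≈ −122 kJ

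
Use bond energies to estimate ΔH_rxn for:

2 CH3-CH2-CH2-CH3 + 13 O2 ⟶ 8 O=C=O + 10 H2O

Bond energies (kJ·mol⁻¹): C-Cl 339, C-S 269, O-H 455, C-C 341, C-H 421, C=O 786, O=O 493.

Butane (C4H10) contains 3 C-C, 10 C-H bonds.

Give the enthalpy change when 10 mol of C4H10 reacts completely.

Bonds broken (reactants):
  C-C: 6 × 341 = 2046
  C-H: 20 × 421 = 8420
  O=O: 13 × 493 = 6409
  Σ(broken) = 16875 kJ
Bonds formed (products):
  C=O: 16 × 786 = 12576
  O-H: 20 × 455 = 9100
  Σ(formed) = 21676 kJ
ΔH = Σ(broken) − Σ(formed) = 16875 − 21676 = −4801 kJ
For 5× the reaction as written: 5 × (−4801) = −24005 kJ

ΔH = −24005 kJ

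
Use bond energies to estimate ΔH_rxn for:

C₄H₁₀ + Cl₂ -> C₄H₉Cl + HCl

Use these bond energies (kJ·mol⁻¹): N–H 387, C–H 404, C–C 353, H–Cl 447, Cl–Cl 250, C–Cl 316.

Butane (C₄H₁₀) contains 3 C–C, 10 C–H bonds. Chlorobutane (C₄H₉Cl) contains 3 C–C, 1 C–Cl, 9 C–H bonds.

Bonds broken (reactants):
  C–C: 3 × 353 = 1059
  C–H: 10 × 404 = 4040
  Cl–Cl: 1 × 250 = 250
  Σ(broken) = 5349 kJ
Bonds formed (products):
  C–C: 3 × 353 = 1059
  C–Cl: 1 × 316 = 316
  C–H: 9 × 404 = 3636
  H–Cl: 1 × 447 = 447
  Σ(formed) = 5458 kJ
ΔH = Σ(broken) − Σ(formed) = 5349 − 5458 = −109 kJ

ΔH ≈ −109 kJ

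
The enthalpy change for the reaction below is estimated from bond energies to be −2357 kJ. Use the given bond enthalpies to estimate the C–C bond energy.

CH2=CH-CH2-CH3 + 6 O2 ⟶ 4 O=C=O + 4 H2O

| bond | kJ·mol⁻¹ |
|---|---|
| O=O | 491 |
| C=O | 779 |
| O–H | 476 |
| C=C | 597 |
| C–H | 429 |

D(C–C) ≈ 354 kJ/mol

Let D be the C–C bond energy.
Σ(broken) = 2×D + 8×429 + 1×597 + 6×491 = 6975 + 2D
Σ(formed) = 8×779 + 8×476 = 10040
ΔH = Σ(broken) − Σ(formed) = (6975 + 2D) − (10040) = −3065 + 2D
Setting this equal to −2357 kJ gives 2D = 708, so D = 354 kJ/mol.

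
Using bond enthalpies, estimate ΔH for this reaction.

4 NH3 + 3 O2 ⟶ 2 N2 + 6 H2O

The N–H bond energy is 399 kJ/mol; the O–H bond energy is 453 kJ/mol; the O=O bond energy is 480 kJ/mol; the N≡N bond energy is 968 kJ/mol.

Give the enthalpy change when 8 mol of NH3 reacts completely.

Bonds broken (reactants):
  N–H: 12 × 399 = 4788
  O=O: 3 × 480 = 1440
  Σ(broken) = 6228 kJ
Bonds formed (products):
  N≡N: 2 × 968 = 1936
  O–H: 12 × 453 = 5436
  Σ(formed) = 7372 kJ
ΔH = Σ(broken) − Σ(formed) = 6228 − 7372 = −1144 kJ
For 2× the reaction as written: 2 × (−1144) = −2288 kJ

ΔH = −2288 kJ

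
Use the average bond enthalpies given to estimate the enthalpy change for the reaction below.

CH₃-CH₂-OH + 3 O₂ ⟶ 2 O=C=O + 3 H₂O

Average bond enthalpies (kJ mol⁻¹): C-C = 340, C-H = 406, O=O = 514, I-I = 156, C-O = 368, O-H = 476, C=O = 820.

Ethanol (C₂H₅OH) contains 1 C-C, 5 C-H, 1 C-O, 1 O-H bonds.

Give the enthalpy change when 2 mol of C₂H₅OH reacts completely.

Bonds broken (reactants):
  C-C: 1 × 340 = 340
  C-H: 5 × 406 = 2030
  C-O: 1 × 368 = 368
  O-H: 1 × 476 = 476
  O=O: 3 × 514 = 1542
  Σ(broken) = 4756 kJ
Bonds formed (products):
  C=O: 4 × 820 = 3280
  O-H: 6 × 476 = 2856
  Σ(formed) = 6136 kJ
ΔH = Σ(broken) − Σ(formed) = 4756 − 6136 = −1380 kJ
For 2× the reaction as written: 2 × (−1380) = −2760 kJ

ΔH = −2760 kJ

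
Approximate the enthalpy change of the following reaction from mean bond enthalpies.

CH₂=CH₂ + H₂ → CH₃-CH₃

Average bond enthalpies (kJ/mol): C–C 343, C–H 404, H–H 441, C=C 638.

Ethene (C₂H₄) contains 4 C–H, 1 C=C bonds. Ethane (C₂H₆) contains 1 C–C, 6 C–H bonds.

ΔH ≈ −72 kJ

Bonds broken (reactants):
  C–H: 4 × 404 = 1616
  C=C: 1 × 638 = 638
  H–H: 1 × 441 = 441
  Σ(broken) = 2695 kJ
Bonds formed (products):
  C–C: 1 × 343 = 343
  C–H: 6 × 404 = 2424
  Σ(formed) = 2767 kJ
ΔH = Σ(broken) − Σ(formed) = 2695 − 2767 = −72 kJ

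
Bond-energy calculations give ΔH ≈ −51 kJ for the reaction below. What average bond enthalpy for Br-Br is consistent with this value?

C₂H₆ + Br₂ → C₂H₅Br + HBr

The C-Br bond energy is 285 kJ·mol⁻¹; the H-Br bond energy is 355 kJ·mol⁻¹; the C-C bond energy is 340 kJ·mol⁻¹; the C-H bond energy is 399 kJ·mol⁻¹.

Let D be the Br-Br bond energy.
Σ(broken) = 1×D + 1×340 + 6×399 = 2734 + D
Σ(formed) = 1×285 + 1×340 + 5×399 + 1×355 = 2975
ΔH = Σ(broken) − Σ(formed) = (2734 + D) − (2975) = −241 + D
Setting this equal to −51 kJ gives D = 190 kJ/mol.

D(Br-Br) ≈ 190 kJ/mol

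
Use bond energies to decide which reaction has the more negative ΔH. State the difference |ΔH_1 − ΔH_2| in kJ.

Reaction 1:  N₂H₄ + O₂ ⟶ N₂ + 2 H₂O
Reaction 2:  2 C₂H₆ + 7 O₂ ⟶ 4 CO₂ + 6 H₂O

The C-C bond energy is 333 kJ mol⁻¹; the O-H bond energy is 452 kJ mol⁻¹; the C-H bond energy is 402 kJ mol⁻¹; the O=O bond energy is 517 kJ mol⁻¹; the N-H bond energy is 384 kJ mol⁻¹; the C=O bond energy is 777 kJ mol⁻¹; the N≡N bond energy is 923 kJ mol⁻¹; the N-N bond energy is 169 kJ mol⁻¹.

Reaction 2, by 2022 kJ

Reaction 1:
  Bonds broken (reactants):
    N-H: 4 × 384 = 1536
    N-N: 1 × 169 = 169
    O=O: 1 × 517 = 517
    Σ(broken) = 2222 kJ
  Bonds formed (products):
    N≡N: 1 × 923 = 923
    O-H: 4 × 452 = 1808
    Σ(formed) = 2731 kJ
  ΔH_1 = 2222 − 2731 = −509 kJ
Reaction 2:
  Bonds broken (reactants):
    C-C: 2 × 333 = 666
    C-H: 12 × 402 = 4824
    O=O: 7 × 517 = 3619
    Σ(broken) = 9109 kJ
  Bonds formed (products):
    C=O: 8 × 777 = 6216
    O-H: 12 × 452 = 5424
    Σ(formed) = 11640 kJ
  ΔH_2 = 9109 − 11640 = −2531 kJ
ΔH_1 − ΔH_2 = +2022 kJ, so reaction 2 has the more negative ΔH; |ΔH_1 − ΔH_2| = 2022 kJ.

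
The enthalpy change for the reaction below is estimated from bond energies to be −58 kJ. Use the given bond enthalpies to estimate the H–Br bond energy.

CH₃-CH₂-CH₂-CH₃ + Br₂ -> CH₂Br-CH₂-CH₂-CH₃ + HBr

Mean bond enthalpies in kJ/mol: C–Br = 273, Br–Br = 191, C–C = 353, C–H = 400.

Let D be the H–Br bond energy.
Σ(broken) = 1×191 + 3×353 + 10×400 = 5250
Σ(formed) = 1×273 + 3×353 + 9×400 + 1×D = 4932 + D
ΔH = Σ(broken) − Σ(formed) = (5250) − (4932 + D) = +318 − D
Setting this equal to −58 kJ gives D = 376 kJ/mol.

D(H–Br) ≈ 376 kJ/mol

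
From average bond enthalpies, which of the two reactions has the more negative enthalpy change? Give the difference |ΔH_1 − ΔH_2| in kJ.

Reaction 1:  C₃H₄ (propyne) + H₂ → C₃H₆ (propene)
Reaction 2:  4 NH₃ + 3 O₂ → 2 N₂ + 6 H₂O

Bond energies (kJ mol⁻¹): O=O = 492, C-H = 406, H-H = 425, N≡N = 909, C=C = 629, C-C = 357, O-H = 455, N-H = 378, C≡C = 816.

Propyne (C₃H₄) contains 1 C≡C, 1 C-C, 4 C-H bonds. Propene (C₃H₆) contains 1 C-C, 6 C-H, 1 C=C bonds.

Reaction 2, by 1066 kJ

Reaction 1:
  Bonds broken (reactants):
    C≡C: 1 × 816 = 816
    C-C: 1 × 357 = 357
    C-H: 4 × 406 = 1624
    H-H: 1 × 425 = 425
    Σ(broken) = 3222 kJ
  Bonds formed (products):
    C-C: 1 × 357 = 357
    C-H: 6 × 406 = 2436
    C=C: 1 × 629 = 629
    Σ(formed) = 3422 kJ
  ΔH_1 = 3222 − 3422 = −200 kJ
Reaction 2:
  Bonds broken (reactants):
    N-H: 12 × 378 = 4536
    O=O: 3 × 492 = 1476
    Σ(broken) = 6012 kJ
  Bonds formed (products):
    N≡N: 2 × 909 = 1818
    O-H: 12 × 455 = 5460
    Σ(formed) = 7278 kJ
  ΔH_2 = 6012 − 7278 = −1266 kJ
ΔH_1 − ΔH_2 = +1066 kJ, so reaction 2 has the more negative ΔH; |ΔH_1 − ΔH_2| = 1066 kJ.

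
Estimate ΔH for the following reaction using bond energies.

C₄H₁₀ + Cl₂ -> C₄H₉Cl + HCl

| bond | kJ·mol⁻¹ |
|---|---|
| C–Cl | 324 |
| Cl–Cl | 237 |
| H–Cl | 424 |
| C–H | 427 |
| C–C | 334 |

ΔH ≈ −84 kJ

Bonds broken (reactants):
  C–C: 3 × 334 = 1002
  C–H: 10 × 427 = 4270
  Cl–Cl: 1 × 237 = 237
  Σ(broken) = 5509 kJ
Bonds formed (products):
  C–C: 3 × 334 = 1002
  C–Cl: 1 × 324 = 324
  C–H: 9 × 427 = 3843
  H–Cl: 1 × 424 = 424
  Σ(formed) = 5593 kJ
ΔH = Σ(broken) − Σ(formed) = 5509 − 5593 = −84 kJ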